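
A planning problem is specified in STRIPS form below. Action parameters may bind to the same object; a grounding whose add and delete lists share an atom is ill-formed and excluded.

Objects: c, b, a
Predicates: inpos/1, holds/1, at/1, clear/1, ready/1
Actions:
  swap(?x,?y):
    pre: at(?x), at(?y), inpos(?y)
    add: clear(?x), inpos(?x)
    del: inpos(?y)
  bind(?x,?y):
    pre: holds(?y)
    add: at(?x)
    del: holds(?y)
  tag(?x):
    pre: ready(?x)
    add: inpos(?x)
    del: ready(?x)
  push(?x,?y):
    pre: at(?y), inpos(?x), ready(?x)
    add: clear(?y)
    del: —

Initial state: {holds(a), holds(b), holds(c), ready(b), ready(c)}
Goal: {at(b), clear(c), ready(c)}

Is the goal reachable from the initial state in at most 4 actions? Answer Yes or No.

1. bind(c,c)  →  {at(c), holds(a), holds(b), ready(b), ready(c)}
2. bind(b,b)  →  {at(b), at(c), holds(a), ready(b), ready(c)}
3. tag(b)  →  {at(b), at(c), holds(a), inpos(b), ready(c)}
4. swap(c,b)  →  {at(b), at(c), clear(c), holds(a), inpos(c), ready(c)}
optimal plan length = 4; 4 ≤ 4

Yes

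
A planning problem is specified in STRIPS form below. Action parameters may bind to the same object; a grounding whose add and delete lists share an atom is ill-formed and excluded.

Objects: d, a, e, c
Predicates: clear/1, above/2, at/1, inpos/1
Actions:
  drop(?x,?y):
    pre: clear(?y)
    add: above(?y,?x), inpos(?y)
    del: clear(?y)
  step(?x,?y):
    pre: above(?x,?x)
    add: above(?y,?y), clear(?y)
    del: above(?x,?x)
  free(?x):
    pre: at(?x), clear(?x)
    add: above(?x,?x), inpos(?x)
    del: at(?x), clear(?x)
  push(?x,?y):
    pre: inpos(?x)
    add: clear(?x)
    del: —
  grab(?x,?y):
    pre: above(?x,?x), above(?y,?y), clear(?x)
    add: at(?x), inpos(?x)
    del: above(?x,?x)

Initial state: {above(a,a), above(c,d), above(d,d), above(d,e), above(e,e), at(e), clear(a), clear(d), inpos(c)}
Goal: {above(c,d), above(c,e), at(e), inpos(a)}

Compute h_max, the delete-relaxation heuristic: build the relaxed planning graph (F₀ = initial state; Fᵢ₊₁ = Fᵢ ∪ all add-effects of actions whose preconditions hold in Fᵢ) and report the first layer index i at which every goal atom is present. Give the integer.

F0 = init (9 atoms)
F1 = F0 ∪ {above(a,c), above(a,d), above(a,e), above(c,c), above(d,a), above(d,c), at(a), at(d), clear(c), clear(e), inpos(a), inpos(d)}  (21 atoms)
F2 = F1 ∪ {above(c,a), above(c,e), above(e,a), above(e,c), above(e,d), at(c), inpos(e)}  (28 atoms)
goal ⊆ F2  ⇒  h_max = 2

2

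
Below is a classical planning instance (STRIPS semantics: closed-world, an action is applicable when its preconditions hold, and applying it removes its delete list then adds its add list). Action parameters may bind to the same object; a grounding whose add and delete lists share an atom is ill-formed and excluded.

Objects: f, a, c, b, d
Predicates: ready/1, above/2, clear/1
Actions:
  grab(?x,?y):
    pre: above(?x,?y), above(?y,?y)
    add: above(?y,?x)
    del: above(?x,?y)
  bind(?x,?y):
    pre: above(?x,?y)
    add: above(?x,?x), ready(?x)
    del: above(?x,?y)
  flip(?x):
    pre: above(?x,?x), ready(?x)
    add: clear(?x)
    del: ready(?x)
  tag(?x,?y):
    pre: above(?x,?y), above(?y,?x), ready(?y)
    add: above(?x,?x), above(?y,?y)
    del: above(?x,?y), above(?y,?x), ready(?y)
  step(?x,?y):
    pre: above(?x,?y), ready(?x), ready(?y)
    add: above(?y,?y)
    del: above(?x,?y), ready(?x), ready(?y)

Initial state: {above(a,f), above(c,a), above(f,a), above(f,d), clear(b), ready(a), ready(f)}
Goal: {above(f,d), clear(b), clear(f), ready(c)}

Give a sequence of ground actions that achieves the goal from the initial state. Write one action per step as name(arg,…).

bind(f,a); bind(c,a); flip(f)

1. bind(f,a)  →  {above(a,f), above(c,a), above(f,d), above(f,f), clear(b), ready(a), ready(f)}
2. bind(c,a)  →  {above(a,f), above(c,c), above(f,d), above(f,f), clear(b), ready(a), ready(c), ready(f)}
3. flip(f)  →  {above(a,f), above(c,c), above(f,d), above(f,f), clear(b), clear(f), ready(a), ready(c)}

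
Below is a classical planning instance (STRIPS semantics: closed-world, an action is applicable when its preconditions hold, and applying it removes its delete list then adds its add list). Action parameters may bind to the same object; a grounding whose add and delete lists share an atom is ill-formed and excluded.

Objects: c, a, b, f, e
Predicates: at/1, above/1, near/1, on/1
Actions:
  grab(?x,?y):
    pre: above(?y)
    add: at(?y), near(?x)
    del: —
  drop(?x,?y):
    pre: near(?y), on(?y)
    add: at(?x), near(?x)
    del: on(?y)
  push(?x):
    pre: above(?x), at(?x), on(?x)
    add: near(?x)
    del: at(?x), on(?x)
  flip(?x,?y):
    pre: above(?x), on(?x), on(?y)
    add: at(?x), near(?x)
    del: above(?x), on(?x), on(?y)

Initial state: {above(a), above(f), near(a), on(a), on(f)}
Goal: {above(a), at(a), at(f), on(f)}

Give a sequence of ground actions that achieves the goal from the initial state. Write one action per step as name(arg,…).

grab(c,a); grab(c,f)

1. grab(c,a)  →  {above(a), above(f), at(a), near(a), near(c), on(a), on(f)}
2. grab(c,f)  →  {above(a), above(f), at(a), at(f), near(a), near(c), on(a), on(f)}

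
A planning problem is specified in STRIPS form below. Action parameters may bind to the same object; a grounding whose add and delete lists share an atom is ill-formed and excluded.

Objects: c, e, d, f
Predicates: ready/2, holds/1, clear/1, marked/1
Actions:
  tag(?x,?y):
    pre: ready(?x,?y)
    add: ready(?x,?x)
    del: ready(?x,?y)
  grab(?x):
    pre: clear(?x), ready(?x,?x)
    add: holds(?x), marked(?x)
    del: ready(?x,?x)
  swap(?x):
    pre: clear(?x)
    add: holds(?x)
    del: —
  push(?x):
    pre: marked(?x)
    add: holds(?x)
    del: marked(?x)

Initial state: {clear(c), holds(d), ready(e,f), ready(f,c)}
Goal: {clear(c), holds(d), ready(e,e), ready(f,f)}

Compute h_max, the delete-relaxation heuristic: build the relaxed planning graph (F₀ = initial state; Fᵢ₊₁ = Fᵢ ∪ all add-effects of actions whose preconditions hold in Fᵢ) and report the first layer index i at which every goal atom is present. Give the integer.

F0 = init (4 atoms)
F1 = F0 ∪ {holds(c), ready(e,e), ready(f,f)}  (7 atoms)
goal ⊆ F1  ⇒  h_max = 1

1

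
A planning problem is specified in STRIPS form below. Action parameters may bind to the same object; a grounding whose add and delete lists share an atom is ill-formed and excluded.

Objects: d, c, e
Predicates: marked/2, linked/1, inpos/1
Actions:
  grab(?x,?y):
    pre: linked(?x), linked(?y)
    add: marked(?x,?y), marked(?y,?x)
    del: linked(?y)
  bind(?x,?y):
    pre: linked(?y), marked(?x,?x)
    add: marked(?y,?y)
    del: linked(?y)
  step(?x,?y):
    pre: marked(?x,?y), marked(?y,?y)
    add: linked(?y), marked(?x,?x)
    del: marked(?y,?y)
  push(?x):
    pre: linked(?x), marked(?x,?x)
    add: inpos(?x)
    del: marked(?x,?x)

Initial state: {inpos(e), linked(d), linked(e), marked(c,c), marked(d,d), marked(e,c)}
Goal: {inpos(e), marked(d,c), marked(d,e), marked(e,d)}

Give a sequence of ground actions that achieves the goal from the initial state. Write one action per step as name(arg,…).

grab(d,e); step(e,c); grab(d,c)

1. grab(d,e)  →  {inpos(e), linked(d), marked(c,c), marked(d,d), marked(d,e), marked(e,c), marked(e,d)}
2. step(e,c)  →  {inpos(e), linked(c), linked(d), marked(d,d), marked(d,e), marked(e,c), marked(e,d), marked(e,e)}
3. grab(d,c)  →  {inpos(e), linked(d), marked(c,d), marked(d,c), marked(d,d), marked(d,e), marked(e,c), marked(e,d), marked(e,e)}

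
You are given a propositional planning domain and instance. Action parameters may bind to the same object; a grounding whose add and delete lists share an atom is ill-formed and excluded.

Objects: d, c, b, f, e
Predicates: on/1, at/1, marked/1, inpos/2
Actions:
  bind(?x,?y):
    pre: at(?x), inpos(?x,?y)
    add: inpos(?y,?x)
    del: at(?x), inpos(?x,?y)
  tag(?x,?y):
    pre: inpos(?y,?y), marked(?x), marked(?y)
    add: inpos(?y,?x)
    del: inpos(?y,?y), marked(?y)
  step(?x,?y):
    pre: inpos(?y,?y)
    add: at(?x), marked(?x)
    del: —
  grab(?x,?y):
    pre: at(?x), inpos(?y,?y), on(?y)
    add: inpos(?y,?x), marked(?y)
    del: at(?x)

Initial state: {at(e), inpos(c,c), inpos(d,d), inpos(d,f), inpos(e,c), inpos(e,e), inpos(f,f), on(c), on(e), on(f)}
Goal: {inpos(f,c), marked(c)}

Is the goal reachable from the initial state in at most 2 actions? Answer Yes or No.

Yes

1. step(c,d)  →  {at(c), at(e), inpos(c,c), inpos(d,d), inpos(d,f), inpos(e,c), inpos(e,e), inpos(f,f), marked(c), on(c), on(e), on(f)}
2. grab(c,f)  →  {at(e), inpos(c,c), inpos(d,d), inpos(d,f), inpos(e,c), inpos(e,e), inpos(f,c), inpos(f,f), marked(c), marked(f), on(c), on(e), on(f)}
optimal plan length = 2; 2 ≤ 2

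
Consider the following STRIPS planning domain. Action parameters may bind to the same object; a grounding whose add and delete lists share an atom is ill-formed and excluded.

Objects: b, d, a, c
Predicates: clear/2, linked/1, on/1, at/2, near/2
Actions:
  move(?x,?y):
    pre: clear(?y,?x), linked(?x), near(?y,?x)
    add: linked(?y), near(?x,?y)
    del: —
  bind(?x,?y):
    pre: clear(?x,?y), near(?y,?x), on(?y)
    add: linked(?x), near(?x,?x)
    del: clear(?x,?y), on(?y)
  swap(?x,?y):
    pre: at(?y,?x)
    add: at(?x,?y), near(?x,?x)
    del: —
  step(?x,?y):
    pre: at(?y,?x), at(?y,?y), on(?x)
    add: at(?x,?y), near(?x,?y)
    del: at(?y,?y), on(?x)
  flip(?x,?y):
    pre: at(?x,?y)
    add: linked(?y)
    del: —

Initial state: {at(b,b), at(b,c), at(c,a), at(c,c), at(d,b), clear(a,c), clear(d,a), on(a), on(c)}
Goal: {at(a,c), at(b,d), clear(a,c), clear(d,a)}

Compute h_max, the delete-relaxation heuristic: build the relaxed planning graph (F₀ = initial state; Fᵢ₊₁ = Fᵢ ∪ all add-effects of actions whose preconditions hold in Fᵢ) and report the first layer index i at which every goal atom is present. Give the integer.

F0 = init (9 atoms)
F1 = F0 ∪ {at(a,c), at(b,d), at(c,b), linked(a), linked(b), linked(c), near(a,a), near(a,c), near(b,b), near(c,b), near(c,c)}  (20 atoms)
goal ⊆ F1  ⇒  h_max = 1

1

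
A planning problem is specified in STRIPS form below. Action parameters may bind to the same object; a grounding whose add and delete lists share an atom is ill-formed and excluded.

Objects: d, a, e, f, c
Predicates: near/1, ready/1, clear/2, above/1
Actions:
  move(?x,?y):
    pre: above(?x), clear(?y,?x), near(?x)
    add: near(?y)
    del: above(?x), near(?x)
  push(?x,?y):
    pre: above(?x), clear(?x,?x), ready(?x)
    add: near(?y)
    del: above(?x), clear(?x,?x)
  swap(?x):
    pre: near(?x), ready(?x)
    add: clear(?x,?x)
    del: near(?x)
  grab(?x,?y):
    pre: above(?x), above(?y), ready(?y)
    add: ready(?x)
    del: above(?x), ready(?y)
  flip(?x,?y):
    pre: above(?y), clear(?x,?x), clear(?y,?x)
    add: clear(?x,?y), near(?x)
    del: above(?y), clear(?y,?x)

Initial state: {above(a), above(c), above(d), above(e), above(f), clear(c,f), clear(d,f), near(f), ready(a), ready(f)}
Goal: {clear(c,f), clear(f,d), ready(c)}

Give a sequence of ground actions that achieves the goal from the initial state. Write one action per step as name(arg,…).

swap(f); grab(c,a); flip(f,d)

1. swap(f)  →  {above(a), above(c), above(d), above(e), above(f), clear(c,f), clear(d,f), clear(f,f), ready(a), ready(f)}
2. grab(c,a)  →  {above(a), above(d), above(e), above(f), clear(c,f), clear(d,f), clear(f,f), ready(c), ready(f)}
3. flip(f,d)  →  {above(a), above(e), above(f), clear(c,f), clear(f,d), clear(f,f), near(f), ready(c), ready(f)}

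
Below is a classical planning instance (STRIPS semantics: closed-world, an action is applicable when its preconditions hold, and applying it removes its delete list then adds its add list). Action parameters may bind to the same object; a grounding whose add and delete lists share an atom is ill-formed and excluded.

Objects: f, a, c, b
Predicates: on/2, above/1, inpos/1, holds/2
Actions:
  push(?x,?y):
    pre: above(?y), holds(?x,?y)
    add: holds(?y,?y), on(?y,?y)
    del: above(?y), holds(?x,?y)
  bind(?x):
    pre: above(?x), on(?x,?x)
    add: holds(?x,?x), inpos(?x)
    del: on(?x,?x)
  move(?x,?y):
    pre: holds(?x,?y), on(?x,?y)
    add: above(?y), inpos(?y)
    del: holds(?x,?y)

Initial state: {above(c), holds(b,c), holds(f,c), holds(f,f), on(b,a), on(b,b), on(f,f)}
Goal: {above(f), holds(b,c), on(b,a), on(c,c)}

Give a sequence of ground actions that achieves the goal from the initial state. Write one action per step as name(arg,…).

1. push(f,c)  →  {holds(b,c), holds(c,c), holds(f,f), on(b,a), on(b,b), on(c,c), on(f,f)}
2. move(f,f)  →  {above(f), holds(b,c), holds(c,c), inpos(f), on(b,a), on(b,b), on(c,c), on(f,f)}

push(f,c); move(f,f)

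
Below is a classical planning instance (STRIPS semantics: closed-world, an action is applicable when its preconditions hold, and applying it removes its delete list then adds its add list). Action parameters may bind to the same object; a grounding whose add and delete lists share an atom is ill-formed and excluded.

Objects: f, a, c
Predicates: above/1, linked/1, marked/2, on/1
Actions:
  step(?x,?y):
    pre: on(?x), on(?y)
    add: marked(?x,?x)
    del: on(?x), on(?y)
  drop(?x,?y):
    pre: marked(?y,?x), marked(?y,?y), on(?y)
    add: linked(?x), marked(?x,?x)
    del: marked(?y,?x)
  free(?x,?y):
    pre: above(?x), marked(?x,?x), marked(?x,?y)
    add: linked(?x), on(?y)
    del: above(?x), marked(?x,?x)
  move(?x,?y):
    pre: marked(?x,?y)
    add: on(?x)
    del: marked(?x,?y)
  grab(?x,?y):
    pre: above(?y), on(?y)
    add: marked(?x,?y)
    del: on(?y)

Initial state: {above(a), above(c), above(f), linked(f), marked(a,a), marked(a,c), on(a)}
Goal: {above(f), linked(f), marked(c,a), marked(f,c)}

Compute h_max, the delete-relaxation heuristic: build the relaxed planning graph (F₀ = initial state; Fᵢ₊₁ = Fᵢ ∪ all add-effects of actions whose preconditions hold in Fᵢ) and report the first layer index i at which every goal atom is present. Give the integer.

F0 = init (7 atoms)
F1 = F0 ∪ {linked(a), linked(c), marked(c,a), marked(c,c), marked(f,a), on(c)}  (13 atoms)
F2 = F1 ∪ {marked(f,c), on(f)}  (15 atoms)
goal ⊆ F2  ⇒  h_max = 2

2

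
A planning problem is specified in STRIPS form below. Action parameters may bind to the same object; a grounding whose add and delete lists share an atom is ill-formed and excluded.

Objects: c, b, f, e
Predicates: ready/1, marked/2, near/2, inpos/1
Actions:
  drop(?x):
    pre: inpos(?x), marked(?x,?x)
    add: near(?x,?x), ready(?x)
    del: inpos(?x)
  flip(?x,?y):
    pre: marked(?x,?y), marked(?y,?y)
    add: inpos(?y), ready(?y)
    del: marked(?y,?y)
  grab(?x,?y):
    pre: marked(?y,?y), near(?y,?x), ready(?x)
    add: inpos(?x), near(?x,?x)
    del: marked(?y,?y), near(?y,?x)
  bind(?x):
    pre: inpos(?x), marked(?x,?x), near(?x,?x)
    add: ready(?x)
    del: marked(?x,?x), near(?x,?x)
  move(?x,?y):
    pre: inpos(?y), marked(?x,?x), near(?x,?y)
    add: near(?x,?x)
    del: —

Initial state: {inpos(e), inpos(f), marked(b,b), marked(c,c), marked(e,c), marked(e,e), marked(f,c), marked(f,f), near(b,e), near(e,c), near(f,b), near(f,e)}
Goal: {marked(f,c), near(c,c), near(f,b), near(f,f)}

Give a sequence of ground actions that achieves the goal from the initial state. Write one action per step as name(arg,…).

1. drop(f)  →  {inpos(e), marked(b,b), marked(c,c), marked(e,c), marked(e,e), marked(f,c), marked(f,f), near(b,e), near(e,c), near(f,b), near(f,e), near(f,f), ready(f)}
2. flip(c,c)  →  {inpos(c), inpos(e), marked(b,b), marked(e,c), marked(e,e), marked(f,c), marked(f,f), near(b,e), near(e,c), near(f,b), near(f,e), near(f,f), ready(c), ready(f)}
3. grab(c,e)  →  {inpos(c), inpos(e), marked(b,b), marked(e,c), marked(f,c), marked(f,f), near(b,e), near(c,c), near(f,b), near(f,e), near(f,f), ready(c), ready(f)}

drop(f); flip(c,c); grab(c,e)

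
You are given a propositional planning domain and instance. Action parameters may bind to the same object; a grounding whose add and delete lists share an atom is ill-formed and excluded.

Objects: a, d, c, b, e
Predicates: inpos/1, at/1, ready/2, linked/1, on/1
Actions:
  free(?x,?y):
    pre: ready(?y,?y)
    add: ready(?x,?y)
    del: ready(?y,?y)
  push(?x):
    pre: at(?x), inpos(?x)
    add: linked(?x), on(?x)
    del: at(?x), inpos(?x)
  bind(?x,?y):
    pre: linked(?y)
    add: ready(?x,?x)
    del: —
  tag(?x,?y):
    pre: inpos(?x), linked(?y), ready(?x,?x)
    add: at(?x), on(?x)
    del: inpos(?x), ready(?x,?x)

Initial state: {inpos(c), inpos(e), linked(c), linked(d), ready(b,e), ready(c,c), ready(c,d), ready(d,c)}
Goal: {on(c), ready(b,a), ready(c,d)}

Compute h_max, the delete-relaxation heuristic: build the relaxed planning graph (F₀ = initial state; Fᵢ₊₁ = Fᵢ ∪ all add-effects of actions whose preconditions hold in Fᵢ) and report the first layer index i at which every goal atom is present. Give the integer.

F0 = init (8 atoms)
F1 = F0 ∪ {at(c), on(c), ready(a,a), ready(a,c), ready(b,b), ready(b,c), ready(d,d), ready(e,c), ready(e,e)}  (17 atoms)
F2 = F1 ∪ {at(e), on(e), ready(a,b), ready(a,d), ready(a,e), ready(b,a), ready(b,d), ready(c,a), ready(c,b), ready(c,e), ready(d,a), ready(d,b), ready(d,e), ready(e,a), ready(e,b), ready(e,d)}  (33 atoms)
goal ⊆ F2  ⇒  h_max = 2

2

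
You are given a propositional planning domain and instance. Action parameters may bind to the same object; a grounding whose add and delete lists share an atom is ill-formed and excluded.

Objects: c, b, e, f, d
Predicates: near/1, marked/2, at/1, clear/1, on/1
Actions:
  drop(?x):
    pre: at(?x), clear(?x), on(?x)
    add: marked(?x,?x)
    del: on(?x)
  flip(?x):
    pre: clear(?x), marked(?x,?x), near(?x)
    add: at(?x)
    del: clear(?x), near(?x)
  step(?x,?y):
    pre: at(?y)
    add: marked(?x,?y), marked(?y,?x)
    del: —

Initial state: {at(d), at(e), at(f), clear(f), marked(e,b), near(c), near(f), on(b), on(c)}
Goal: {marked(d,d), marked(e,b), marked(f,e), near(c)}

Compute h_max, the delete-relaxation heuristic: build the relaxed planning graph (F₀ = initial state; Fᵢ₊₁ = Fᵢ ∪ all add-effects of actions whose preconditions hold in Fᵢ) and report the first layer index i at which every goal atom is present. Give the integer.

F0 = init (9 atoms)
F1 = F0 ∪ {marked(b,d), marked(b,e), marked(b,f), marked(c,d), marked(c,e), marked(c,f), marked(d,b), marked(d,c), marked(d,d), marked(d,e), marked(d,f), marked(e,c), marked(e,d), marked(e,e), marked(e,f), marked(f,b), marked(f,c), marked(f,d), marked(f,e), marked(f,f)}  (29 atoms)
goal ⊆ F1  ⇒  h_max = 1

1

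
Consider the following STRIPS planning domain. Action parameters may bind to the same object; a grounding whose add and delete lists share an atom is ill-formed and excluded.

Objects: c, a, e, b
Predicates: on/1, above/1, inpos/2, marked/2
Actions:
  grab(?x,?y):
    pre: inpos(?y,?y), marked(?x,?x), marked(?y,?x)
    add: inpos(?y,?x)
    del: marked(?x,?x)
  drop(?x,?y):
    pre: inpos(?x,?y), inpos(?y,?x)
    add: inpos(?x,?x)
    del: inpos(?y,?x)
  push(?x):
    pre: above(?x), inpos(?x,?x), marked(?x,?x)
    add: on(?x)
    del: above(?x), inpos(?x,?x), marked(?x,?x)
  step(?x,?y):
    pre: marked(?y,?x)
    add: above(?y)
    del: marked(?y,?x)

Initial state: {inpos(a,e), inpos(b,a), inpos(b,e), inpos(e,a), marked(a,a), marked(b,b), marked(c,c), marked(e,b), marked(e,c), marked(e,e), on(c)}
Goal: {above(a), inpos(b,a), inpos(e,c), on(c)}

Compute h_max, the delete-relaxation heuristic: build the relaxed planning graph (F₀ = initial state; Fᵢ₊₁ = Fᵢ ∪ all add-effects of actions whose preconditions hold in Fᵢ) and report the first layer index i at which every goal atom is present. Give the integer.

2

F0 = init (11 atoms)
F1 = F0 ∪ {above(a), above(b), above(c), above(e), inpos(a,a), inpos(e,e)}  (17 atoms)
F2 = F1 ∪ {inpos(e,b), inpos(e,c), on(a), on(e)}  (21 atoms)
goal ⊆ F2  ⇒  h_max = 2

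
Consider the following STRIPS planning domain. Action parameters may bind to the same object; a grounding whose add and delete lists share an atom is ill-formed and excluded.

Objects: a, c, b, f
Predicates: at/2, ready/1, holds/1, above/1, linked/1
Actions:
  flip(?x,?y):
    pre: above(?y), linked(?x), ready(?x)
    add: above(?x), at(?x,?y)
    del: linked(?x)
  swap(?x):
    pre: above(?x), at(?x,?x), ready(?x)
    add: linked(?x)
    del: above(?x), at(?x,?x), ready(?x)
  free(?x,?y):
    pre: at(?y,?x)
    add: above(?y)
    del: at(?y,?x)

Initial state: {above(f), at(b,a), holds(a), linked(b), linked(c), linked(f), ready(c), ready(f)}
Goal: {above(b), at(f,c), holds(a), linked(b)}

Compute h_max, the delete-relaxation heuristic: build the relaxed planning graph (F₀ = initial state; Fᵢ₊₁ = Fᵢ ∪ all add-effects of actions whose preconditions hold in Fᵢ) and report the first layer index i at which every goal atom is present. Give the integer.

F0 = init (8 atoms)
F1 = F0 ∪ {above(b), above(c), at(c,f), at(f,f)}  (12 atoms)
F2 = F1 ∪ {at(c,b), at(c,c), at(f,b), at(f,c)}  (16 atoms)
goal ⊆ F2  ⇒  h_max = 2

2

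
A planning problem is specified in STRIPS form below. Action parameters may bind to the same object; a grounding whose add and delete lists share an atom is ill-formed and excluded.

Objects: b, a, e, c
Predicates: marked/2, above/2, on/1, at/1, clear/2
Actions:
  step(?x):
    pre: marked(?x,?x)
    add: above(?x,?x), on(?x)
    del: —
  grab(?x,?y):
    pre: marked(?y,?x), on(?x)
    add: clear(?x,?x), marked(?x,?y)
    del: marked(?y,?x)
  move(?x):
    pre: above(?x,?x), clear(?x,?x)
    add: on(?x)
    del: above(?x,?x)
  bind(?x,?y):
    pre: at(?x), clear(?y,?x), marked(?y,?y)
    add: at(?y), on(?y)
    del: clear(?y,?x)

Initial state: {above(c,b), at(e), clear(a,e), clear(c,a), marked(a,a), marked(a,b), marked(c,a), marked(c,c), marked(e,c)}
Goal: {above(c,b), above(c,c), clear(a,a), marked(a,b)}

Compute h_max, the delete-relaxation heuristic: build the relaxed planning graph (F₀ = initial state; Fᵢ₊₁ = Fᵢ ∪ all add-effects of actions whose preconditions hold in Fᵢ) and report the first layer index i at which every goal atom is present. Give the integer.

2

F0 = init (9 atoms)
F1 = F0 ∪ {above(a,a), above(c,c), at(a), on(a), on(c)}  (14 atoms)
F2 = F1 ∪ {at(c), clear(a,a), clear(c,c), marked(a,c), marked(c,e)}  (19 atoms)
goal ⊆ F2  ⇒  h_max = 2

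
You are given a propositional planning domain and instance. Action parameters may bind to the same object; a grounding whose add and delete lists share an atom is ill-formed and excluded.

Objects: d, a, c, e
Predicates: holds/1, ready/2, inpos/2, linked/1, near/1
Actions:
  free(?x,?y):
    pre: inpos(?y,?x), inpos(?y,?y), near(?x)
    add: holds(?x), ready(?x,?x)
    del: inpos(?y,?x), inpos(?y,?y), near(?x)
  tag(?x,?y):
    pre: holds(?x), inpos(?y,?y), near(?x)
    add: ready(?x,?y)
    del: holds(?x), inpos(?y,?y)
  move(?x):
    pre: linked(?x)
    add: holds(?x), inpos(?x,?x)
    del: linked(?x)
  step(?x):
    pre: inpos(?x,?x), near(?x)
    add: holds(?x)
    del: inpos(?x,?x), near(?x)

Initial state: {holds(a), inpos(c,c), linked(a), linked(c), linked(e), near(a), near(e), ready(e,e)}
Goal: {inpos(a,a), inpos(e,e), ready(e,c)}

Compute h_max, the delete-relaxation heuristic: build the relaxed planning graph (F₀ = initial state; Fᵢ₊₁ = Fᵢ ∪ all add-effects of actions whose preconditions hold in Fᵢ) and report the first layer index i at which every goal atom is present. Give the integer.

F0 = init (8 atoms)
F1 = F0 ∪ {holds(c), holds(e), inpos(a,a), inpos(e,e), ready(a,c)}  (13 atoms)
F2 = F1 ∪ {ready(a,a), ready(a,e), ready(e,a), ready(e,c)}  (17 atoms)
goal ⊆ F2  ⇒  h_max = 2

2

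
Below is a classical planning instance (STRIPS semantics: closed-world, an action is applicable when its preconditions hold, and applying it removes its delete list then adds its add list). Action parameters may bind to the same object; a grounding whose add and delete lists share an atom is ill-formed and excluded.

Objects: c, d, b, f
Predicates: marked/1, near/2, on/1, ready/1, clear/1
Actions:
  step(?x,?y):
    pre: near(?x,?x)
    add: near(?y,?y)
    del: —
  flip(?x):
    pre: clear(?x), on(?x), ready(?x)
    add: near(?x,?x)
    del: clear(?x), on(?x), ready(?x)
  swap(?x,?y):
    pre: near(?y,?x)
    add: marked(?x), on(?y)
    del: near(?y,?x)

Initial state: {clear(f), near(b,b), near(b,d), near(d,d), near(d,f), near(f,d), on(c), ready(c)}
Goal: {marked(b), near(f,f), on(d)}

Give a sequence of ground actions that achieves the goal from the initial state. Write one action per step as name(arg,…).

1. step(d,f)  →  {clear(f), near(b,b), near(b,d), near(d,d), near(d,f), near(f,d), near(f,f), on(c), ready(c)}
2. swap(d,d)  →  {clear(f), marked(d), near(b,b), near(b,d), near(d,f), near(f,d), near(f,f), on(c), on(d), ready(c)}
3. swap(b,b)  →  {clear(f), marked(b), marked(d), near(b,d), near(d,f), near(f,d), near(f,f), on(b), on(c), on(d), ready(c)}

step(d,f); swap(d,d); swap(b,b)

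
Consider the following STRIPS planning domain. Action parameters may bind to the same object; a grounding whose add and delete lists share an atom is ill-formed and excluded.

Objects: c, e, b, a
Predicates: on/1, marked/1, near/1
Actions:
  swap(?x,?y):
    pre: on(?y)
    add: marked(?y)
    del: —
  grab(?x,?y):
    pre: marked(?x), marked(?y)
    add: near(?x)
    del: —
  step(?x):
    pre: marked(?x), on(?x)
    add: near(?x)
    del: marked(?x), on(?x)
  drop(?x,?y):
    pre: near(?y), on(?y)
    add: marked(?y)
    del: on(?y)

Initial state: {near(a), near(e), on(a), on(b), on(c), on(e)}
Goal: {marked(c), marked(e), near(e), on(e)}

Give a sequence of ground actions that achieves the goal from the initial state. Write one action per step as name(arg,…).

swap(c,c); swap(c,e)

1. swap(c,c)  →  {marked(c), near(a), near(e), on(a), on(b), on(c), on(e)}
2. swap(c,e)  →  {marked(c), marked(e), near(a), near(e), on(a), on(b), on(c), on(e)}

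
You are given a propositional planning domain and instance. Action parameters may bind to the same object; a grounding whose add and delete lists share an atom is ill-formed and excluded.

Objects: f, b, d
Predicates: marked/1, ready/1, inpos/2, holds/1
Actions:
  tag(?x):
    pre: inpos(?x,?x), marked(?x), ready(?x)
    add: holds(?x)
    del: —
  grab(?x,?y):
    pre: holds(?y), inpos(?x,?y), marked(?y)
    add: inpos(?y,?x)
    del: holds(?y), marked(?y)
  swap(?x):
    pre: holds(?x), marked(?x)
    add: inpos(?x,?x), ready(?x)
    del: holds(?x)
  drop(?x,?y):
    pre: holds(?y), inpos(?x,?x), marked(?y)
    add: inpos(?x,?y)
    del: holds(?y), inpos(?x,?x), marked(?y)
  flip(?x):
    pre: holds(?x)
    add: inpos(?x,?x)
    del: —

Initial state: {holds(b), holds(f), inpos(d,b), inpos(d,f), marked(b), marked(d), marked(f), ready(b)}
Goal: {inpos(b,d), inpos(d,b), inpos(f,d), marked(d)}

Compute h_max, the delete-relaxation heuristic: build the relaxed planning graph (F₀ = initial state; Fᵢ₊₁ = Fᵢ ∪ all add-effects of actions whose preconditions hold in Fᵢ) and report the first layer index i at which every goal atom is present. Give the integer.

F0 = init (8 atoms)
F1 = F0 ∪ {inpos(b,b), inpos(b,d), inpos(f,d), inpos(f,f), ready(f)}  (13 atoms)
goal ⊆ F1  ⇒  h_max = 1

1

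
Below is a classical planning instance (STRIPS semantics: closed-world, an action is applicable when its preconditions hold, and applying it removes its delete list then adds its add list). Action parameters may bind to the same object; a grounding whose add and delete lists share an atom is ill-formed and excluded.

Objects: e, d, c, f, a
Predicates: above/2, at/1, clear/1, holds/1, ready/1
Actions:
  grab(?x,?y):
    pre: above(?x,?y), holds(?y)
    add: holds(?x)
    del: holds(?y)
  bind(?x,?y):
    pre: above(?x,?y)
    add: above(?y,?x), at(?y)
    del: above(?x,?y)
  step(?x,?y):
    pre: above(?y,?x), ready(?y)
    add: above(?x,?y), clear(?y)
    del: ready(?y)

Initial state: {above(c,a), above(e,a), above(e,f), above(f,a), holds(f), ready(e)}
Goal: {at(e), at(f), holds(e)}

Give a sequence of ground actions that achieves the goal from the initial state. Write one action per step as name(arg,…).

grab(e,f); bind(e,f); bind(f,e)

1. grab(e,f)  →  {above(c,a), above(e,a), above(e,f), above(f,a), holds(e), ready(e)}
2. bind(e,f)  →  {above(c,a), above(e,a), above(f,a), above(f,e), at(f), holds(e), ready(e)}
3. bind(f,e)  →  {above(c,a), above(e,a), above(e,f), above(f,a), at(e), at(f), holds(e), ready(e)}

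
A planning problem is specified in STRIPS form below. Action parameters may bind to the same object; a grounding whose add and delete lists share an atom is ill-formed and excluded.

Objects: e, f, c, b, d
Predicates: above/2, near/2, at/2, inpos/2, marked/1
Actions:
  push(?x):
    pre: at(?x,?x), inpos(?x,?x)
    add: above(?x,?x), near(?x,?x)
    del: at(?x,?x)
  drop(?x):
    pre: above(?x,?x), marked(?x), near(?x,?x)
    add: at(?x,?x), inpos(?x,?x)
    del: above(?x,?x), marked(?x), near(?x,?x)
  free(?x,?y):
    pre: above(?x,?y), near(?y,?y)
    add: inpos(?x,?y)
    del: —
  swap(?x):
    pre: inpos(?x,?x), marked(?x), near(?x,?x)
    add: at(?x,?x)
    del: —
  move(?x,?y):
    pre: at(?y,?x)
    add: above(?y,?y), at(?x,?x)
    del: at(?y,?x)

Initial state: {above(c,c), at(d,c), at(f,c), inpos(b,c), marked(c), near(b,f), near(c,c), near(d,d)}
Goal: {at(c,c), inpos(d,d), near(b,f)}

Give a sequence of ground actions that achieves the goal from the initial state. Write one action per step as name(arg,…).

1. move(c,d)  →  {above(c,c), above(d,d), at(c,c), at(f,c), inpos(b,c), marked(c), near(b,f), near(c,c), near(d,d)}
2. free(d,d)  →  {above(c,c), above(d,d), at(c,c), at(f,c), inpos(b,c), inpos(d,d), marked(c), near(b,f), near(c,c), near(d,d)}

move(c,d); free(d,d)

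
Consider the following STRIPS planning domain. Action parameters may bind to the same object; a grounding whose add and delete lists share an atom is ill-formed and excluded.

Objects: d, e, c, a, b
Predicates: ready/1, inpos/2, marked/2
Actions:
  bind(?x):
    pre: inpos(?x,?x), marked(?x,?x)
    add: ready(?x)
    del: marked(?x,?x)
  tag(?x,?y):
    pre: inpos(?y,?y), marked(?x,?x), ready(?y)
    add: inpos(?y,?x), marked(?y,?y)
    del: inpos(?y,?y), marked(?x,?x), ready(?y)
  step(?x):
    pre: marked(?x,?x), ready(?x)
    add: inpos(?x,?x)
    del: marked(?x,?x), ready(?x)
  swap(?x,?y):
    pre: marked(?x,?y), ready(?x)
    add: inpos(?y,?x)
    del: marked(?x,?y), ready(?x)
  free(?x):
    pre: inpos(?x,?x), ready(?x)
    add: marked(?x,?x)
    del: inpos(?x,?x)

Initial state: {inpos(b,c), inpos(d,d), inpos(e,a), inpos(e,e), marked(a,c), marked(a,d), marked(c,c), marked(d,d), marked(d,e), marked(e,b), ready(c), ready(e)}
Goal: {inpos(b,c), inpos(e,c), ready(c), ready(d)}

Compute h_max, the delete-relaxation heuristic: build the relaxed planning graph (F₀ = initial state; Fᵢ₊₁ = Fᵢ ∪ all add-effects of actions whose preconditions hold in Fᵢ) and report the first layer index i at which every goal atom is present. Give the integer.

F0 = init (12 atoms)
F1 = F0 ∪ {inpos(b,e), inpos(c,c), inpos(e,c), inpos(e,d), marked(e,e), ready(d)}  (18 atoms)
goal ⊆ F1  ⇒  h_max = 1

1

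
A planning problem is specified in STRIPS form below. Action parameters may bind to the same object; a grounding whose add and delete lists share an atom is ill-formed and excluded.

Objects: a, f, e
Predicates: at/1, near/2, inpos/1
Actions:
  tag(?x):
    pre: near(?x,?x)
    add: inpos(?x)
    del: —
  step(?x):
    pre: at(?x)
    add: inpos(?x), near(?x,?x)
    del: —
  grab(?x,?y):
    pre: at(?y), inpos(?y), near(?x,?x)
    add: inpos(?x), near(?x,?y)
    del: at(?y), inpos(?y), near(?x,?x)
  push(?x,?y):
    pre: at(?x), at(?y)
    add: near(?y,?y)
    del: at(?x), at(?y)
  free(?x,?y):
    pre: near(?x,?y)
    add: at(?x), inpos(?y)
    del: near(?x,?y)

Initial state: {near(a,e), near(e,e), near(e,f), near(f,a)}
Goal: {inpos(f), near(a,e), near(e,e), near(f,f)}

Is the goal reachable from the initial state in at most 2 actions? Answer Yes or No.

1. free(f,a)  →  {at(f), inpos(a), near(a,e), near(e,e), near(e,f)}
2. step(f)  →  {at(f), inpos(a), inpos(f), near(a,e), near(e,e), near(e,f), near(f,f)}
optimal plan length = 2; 2 ≤ 2

Yes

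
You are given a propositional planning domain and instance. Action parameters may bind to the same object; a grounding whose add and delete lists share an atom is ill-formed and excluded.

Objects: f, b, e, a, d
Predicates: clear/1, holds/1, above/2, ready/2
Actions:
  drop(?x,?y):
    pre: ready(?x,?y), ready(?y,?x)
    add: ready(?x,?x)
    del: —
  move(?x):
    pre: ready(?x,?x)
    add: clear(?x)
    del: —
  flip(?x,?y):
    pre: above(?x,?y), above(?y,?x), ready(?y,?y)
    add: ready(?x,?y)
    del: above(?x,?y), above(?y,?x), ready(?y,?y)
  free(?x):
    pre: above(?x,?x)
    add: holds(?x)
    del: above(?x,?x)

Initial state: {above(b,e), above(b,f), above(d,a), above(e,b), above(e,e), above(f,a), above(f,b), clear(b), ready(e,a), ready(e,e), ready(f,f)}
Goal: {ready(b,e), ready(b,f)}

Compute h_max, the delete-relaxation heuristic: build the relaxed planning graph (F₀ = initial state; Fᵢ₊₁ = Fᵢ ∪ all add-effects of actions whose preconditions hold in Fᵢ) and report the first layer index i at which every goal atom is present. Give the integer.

F0 = init (11 atoms)
F1 = F0 ∪ {clear(e), clear(f), holds(e), ready(b,e), ready(b,f)}  (16 atoms)
goal ⊆ F1  ⇒  h_max = 1

1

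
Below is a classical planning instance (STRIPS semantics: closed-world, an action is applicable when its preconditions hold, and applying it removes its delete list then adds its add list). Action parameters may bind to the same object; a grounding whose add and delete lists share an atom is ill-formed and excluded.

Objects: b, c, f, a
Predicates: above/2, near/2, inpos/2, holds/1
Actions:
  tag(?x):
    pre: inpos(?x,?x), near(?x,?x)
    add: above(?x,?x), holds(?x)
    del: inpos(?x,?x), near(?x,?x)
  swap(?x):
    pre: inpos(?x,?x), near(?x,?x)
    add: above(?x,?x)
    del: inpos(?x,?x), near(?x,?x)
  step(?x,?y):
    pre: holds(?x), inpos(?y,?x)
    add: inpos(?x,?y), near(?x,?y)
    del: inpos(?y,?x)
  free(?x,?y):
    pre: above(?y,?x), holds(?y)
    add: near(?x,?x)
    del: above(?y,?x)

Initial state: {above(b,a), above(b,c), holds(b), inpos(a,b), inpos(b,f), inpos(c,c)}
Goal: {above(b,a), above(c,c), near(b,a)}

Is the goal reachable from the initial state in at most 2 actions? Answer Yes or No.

1. step(b,a)  →  {above(b,a), above(b,c), holds(b), inpos(b,a), inpos(b,f), inpos(c,c), near(b,a)}
2. free(c,b)  →  {above(b,a), holds(b), inpos(b,a), inpos(b,f), inpos(c,c), near(b,a), near(c,c)}
3. tag(c)  →  {above(b,a), above(c,c), holds(b), holds(c), inpos(b,a), inpos(b,f), near(b,a)}
optimal plan length = 3; 3 > 2

No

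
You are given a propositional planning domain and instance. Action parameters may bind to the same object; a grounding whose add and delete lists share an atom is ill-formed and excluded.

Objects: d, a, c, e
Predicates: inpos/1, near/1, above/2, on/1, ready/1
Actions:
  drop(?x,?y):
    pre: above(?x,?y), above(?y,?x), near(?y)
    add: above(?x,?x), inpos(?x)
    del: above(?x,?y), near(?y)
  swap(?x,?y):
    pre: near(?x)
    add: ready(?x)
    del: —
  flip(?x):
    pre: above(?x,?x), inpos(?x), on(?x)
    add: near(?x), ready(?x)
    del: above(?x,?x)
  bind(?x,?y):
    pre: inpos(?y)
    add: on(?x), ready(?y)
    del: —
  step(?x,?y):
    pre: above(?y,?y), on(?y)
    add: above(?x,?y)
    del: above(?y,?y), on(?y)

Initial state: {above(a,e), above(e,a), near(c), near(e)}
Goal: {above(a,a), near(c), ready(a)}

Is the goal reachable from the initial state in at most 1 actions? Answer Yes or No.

1. drop(a,e)  →  {above(a,a), above(e,a), inpos(a), near(c)}
2. bind(d,a)  →  {above(a,a), above(e,a), inpos(a), near(c), on(d), ready(a)}
optimal plan length = 2; 2 > 1

No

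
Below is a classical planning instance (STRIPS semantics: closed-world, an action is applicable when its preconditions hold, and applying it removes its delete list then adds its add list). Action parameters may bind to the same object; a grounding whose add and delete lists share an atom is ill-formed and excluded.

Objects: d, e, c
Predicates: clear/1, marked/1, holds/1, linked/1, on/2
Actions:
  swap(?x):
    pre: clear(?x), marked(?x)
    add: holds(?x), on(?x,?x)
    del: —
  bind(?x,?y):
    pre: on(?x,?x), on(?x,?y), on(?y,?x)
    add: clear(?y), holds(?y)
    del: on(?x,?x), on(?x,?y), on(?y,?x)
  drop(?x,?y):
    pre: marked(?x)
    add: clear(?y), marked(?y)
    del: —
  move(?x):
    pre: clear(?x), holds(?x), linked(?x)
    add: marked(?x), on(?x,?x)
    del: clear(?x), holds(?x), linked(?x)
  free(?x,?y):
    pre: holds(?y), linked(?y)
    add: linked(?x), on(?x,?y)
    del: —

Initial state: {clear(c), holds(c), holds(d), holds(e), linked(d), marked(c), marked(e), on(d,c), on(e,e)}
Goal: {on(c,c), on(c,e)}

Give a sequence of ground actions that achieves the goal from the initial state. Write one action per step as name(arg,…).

1. swap(c)  →  {clear(c), holds(c), holds(d), holds(e), linked(d), marked(c), marked(e), on(c,c), on(d,c), on(e,e)}
2. free(e,d)  →  {clear(c), holds(c), holds(d), holds(e), linked(d), linked(e), marked(c), marked(e), on(c,c), on(d,c), on(e,d), on(e,e)}
3. free(c,e)  →  {clear(c), holds(c), holds(d), holds(e), linked(c), linked(d), linked(e), marked(c), marked(e), on(c,c), on(c,e), on(d,c), on(e,d), on(e,e)}

swap(c); free(e,d); free(c,e)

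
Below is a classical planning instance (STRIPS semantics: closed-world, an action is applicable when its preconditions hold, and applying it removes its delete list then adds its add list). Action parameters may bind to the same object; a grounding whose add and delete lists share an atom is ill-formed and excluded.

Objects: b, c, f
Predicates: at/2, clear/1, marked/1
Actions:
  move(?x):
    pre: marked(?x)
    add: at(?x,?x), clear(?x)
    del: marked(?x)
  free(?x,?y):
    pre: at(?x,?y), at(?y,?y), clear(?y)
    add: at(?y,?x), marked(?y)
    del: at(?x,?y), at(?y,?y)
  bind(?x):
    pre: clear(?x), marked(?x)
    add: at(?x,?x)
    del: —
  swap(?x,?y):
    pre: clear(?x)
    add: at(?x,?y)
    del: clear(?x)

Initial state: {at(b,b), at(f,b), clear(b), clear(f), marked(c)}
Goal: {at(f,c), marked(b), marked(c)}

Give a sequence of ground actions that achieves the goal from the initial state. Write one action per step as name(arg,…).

1. free(f,b)  →  {at(b,f), clear(b), clear(f), marked(b), marked(c)}
2. swap(f,c)  →  {at(b,f), at(f,c), clear(b), marked(b), marked(c)}

free(f,b); swap(f,c)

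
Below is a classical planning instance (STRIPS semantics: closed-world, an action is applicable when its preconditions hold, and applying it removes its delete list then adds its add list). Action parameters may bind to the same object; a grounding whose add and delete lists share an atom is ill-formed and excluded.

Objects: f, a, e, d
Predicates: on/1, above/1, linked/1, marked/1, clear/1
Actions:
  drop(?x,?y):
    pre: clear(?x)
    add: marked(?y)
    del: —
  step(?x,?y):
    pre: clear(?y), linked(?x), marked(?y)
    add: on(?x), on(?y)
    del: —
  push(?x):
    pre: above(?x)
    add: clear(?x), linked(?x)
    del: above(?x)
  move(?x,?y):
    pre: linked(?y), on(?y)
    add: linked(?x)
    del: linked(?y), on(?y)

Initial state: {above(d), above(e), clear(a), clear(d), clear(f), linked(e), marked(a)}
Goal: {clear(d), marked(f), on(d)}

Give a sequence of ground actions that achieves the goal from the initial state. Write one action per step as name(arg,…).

1. drop(f,f)  →  {above(d), above(e), clear(a), clear(d), clear(f), linked(e), marked(a), marked(f)}
2. drop(f,d)  →  {above(d), above(e), clear(a), clear(d), clear(f), linked(e), marked(a), marked(d), marked(f)}
3. step(e,d)  →  {above(d), above(e), clear(a), clear(d), clear(f), linked(e), marked(a), marked(d), marked(f), on(d), on(e)}

drop(f,f); drop(f,d); step(e,d)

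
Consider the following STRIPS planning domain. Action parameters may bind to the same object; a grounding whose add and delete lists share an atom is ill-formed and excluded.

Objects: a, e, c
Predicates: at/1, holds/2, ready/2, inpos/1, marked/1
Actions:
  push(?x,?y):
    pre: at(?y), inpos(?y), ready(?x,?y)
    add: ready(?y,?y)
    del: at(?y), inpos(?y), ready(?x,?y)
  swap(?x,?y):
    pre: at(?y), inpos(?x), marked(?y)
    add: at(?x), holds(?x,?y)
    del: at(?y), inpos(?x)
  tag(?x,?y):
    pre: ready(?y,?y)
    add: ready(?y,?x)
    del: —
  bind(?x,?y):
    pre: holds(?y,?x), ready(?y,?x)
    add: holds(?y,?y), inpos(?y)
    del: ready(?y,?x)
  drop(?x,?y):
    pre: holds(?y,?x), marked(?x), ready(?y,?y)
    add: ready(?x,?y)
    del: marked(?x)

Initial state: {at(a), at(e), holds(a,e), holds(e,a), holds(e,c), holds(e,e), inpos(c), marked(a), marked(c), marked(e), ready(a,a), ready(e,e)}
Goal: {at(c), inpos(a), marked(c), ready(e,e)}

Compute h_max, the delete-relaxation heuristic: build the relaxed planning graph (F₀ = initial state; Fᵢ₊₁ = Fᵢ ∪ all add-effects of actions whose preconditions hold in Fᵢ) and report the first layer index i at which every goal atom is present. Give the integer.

F0 = init (12 atoms)
F1 = F0 ∪ {at(c), holds(c,a), holds(c,e), inpos(e), ready(a,c), ready(a,e), ready(c,e), ready(e,a), ready(e,c)}  (21 atoms)
F2 = F1 ∪ {holds(a,a), holds(c,c), inpos(a), ready(c,c)}  (25 atoms)
goal ⊆ F2  ⇒  h_max = 2

2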